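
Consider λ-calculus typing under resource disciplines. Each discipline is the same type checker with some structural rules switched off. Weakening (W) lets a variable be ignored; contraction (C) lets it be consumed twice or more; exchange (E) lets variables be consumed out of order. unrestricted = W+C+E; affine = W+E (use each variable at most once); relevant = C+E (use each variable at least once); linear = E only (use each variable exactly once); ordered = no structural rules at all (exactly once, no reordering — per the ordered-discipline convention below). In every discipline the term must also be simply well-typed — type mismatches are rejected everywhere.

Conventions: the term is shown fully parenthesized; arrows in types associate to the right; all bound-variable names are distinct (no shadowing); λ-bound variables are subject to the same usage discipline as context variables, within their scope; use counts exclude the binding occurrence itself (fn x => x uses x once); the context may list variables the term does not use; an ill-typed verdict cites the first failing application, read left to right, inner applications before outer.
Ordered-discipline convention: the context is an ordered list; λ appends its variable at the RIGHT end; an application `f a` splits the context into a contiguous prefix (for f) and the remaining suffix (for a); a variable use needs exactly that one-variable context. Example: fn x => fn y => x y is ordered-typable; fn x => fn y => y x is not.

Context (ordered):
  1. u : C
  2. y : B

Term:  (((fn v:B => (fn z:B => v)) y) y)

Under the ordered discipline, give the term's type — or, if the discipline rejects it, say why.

not well-typed under ordered — repeated use of y ×2; needs weakening: u, z unused
use counts: u: 0, y: 2, v [bound]: 1, z [bound]: 0
uses in reading order: v, y, y
typing: well-typed — term : B
across the five disciplines: ordered ✗, linear ✗, affine ✗, relevant ✗, unrestricted ✓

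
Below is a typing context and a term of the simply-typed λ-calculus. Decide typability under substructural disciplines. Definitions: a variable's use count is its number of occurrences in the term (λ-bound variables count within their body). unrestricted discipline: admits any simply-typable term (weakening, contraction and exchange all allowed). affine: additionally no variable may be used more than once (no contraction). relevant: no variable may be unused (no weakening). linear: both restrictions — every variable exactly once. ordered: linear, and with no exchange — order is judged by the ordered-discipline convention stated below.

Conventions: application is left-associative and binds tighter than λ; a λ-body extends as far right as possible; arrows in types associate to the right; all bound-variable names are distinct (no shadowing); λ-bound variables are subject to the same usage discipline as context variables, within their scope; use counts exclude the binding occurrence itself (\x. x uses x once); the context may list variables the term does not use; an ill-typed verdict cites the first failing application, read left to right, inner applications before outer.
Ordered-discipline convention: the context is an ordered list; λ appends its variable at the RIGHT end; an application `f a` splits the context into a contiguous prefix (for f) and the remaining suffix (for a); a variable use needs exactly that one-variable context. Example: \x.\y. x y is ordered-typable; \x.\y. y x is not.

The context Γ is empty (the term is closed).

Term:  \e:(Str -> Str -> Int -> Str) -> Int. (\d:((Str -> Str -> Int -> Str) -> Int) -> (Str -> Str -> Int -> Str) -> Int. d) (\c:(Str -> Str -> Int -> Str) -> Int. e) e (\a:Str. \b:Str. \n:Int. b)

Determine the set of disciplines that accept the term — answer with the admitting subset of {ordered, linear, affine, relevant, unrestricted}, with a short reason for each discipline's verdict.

admitted in: unrestricted
usage: e (λ-bound): 2×; d (λ-bound): 1×; c (λ-bound): 0×; a (λ-bound): 0×; b (λ-bound): 1×; n (λ-bound): 0×
use order (left to right): d, e, e, b
typing: well-typed — term : ((Str -> Str -> Int -> Str) -> Int) -> Int
ordered ✗ (needs contraction — e ×2; c, a, n never used (weakening))
linear ✗ (needs contraction — e ×2; c, a, n never used (weakening))
affine ✗ (needs contraction — e ×2)
relevant ✗ (c, a, n never used (weakening))
unrestricted ✓ (well-typed at ((Str -> Str -> Int -> Str) -> Int) -> Int; no restrictions here)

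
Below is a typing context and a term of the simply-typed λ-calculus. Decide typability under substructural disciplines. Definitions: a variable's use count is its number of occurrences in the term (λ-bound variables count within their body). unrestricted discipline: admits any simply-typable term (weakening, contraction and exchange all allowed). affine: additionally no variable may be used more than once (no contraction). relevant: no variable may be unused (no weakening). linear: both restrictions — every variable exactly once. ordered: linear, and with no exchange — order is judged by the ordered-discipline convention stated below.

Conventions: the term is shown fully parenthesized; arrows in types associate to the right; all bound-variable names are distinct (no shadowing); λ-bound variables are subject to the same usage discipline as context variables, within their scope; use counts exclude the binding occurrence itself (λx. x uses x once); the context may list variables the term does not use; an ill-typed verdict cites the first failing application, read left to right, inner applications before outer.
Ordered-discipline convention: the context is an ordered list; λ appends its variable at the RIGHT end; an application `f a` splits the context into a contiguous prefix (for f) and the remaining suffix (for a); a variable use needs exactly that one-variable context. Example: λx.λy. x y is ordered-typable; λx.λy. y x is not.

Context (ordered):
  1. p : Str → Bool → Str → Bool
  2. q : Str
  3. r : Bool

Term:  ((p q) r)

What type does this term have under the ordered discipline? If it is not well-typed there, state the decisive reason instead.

term : Str → Bool
counts: p: 1×, q: 1×, r: 1×
order of uses: p, q, r
typing: well-typed — term : Str → Bool
summary: ordered ✓ · linear ✓ · affine ✓ · relevant ✓ · unrestricted ✓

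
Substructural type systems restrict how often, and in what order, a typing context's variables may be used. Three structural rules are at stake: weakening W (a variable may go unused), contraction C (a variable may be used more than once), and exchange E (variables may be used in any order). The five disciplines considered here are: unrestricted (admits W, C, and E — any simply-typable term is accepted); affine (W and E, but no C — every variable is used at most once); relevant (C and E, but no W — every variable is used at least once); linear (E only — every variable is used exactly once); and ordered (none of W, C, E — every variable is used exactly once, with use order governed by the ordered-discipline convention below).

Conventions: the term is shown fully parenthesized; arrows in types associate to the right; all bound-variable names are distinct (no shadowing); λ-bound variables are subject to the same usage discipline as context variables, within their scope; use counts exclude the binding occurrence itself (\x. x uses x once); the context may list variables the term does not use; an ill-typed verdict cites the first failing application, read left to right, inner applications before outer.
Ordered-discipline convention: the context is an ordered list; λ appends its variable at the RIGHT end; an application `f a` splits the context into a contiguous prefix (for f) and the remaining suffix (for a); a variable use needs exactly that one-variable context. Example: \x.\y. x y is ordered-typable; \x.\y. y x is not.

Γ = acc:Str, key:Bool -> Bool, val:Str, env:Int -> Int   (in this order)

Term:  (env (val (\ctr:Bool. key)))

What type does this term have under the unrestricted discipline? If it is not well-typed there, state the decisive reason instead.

not well-typed under unrestricted — fails simple typing
variable uses: acc: 0×, key: 1×, val: 1×, env: 1×, ctr [bound]: 0×
use order (left to right): env, val, key
typing: ill-typed: non-arrow in function slot: Str
per-discipline verdicts: ordered ✗ · linear ✗ · affine ✗ · relevant ✗ · unrestricted ✗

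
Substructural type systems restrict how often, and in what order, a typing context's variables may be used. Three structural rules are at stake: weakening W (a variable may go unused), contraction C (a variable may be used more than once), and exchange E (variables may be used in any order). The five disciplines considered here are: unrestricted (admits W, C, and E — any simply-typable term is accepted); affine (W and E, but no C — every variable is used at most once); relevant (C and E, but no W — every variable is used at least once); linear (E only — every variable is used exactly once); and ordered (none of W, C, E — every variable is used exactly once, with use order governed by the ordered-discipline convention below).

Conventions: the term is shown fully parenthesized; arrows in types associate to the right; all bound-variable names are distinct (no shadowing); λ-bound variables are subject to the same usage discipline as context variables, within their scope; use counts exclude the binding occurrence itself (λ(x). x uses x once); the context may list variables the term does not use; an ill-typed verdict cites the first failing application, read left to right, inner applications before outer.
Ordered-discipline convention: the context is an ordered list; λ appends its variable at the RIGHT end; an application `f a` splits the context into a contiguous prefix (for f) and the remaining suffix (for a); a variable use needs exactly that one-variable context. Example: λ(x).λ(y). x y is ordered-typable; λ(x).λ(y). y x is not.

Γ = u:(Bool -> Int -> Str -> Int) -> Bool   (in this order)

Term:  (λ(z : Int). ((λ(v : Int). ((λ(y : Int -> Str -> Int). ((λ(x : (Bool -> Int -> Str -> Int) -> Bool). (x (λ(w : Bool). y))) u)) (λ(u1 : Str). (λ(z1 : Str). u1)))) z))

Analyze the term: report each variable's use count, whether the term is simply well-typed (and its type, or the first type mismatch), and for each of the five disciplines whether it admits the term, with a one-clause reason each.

use counts: u ×1, z [bound] ×1, v [bound] ×0, y [bound] ×1, x [bound] ×1, w [bound] ×0, u1 [bound] ×1, z1 [bound] ×0
left-to-right use order: x, y, u, u1, z
typing: ill-typed: a function awaiting Int -> Str -> Int gets Str -> Str -> Str
ordered: ✗, the type mismatch rejects it
linear: ✗, not simply typable
affine: ✗, fails simple typing
relevant: ✗, a type mismatch blocks all five
unrestricted: ✗, the type mismatch rejects it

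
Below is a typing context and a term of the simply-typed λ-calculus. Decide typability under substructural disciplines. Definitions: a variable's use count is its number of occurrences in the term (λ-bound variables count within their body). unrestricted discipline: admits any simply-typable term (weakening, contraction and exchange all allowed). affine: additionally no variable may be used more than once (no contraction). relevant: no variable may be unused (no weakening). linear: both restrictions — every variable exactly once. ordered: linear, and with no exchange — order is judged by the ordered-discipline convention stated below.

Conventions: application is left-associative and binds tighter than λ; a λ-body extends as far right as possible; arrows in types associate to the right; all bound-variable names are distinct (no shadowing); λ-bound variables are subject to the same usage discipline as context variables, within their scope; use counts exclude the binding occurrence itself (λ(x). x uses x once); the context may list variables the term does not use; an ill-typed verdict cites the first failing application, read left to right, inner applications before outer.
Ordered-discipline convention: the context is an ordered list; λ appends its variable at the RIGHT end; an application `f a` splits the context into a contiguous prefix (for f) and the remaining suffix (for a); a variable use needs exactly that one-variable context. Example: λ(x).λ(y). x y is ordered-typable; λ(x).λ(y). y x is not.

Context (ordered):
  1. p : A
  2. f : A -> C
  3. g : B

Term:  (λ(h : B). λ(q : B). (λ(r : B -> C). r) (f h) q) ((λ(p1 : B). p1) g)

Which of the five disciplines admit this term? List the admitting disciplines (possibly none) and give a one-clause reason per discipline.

admitted in: none
usage: p ×0, f ×1, g ×1, h (λ-bound) ×1, q (λ-bound) ×1, r (λ-bound) ×1, p1 (λ-bound) ×1
order of uses: r, f, h, q, p1, g
typing: ill-typed: a function awaiting A gets B
ordered ✗ (the type mismatch rejects it)
linear ✗ (not simply typable)
affine ✗ (fails simple typing)
relevant ✗ (a type mismatch blocks all five)
unrestricted ✗ (the type mismatch rejects it)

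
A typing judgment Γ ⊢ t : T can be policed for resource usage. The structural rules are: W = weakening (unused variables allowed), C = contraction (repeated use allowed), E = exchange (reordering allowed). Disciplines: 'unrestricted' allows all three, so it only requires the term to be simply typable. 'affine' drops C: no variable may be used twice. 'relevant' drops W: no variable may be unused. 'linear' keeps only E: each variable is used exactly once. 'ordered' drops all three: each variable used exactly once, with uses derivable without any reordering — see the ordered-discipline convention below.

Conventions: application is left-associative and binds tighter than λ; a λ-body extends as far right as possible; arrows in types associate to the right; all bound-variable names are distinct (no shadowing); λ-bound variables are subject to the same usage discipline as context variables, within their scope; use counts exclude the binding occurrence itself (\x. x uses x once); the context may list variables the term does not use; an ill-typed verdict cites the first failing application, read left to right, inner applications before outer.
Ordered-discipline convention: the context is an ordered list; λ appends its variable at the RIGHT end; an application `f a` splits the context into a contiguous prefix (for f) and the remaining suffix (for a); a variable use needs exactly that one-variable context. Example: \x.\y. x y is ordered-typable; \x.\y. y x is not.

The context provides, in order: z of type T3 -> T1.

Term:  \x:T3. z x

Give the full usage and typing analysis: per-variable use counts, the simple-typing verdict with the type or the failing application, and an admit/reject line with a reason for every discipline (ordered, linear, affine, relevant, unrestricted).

use counts: z: 1, x (λ-bound): 1
uses in reading order: z, x
typing: ✓ — T3 -> T1
ordered: ✓, one use each (z, x); ordered split holds
linear: ✓, each of z, x used exactly once
affine: ✓, at most one use each (z, x)
relevant: ✓, none of z, x goes unused
unrestricted: ✓, simply typable at T3 -> T1; W, C, E all held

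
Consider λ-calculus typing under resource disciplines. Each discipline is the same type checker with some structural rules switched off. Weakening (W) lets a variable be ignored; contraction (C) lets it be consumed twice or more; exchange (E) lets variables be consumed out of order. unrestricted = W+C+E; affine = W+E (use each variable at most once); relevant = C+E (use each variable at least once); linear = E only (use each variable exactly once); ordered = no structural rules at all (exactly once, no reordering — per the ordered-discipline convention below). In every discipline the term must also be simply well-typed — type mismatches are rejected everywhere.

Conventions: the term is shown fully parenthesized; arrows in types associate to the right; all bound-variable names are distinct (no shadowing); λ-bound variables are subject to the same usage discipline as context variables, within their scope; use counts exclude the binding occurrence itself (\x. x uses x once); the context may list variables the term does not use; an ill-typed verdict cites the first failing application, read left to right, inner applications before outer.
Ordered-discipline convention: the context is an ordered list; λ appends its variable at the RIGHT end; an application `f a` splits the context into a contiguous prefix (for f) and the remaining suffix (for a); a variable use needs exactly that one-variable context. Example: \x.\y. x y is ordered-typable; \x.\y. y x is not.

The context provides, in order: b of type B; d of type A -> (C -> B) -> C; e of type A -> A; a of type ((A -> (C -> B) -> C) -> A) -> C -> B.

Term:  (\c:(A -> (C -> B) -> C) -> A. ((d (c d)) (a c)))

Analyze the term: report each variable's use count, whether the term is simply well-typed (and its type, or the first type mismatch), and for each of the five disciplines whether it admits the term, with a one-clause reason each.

usage: b=0, d=2, e=0, a=1, c (λ-bound)=2
order of uses: d, c, d, a, c
typing: ✓ — ((A -> (C -> B) -> C) -> A) -> C
ordered ✗ (repeated use of d ×2, c ×2; unused: b, e — weakening required)
linear ✗ (repeated use of d ×2, c ×2; unused: b, e — weakening required)
affine ✗ (repeated use of d ×2, c ×2)
relevant ✗ (unused: b, e — weakening required)
unrestricted ✓ (type-checks (((A -> (C -> B) -> C) -> A) -> C) and nothing is barred)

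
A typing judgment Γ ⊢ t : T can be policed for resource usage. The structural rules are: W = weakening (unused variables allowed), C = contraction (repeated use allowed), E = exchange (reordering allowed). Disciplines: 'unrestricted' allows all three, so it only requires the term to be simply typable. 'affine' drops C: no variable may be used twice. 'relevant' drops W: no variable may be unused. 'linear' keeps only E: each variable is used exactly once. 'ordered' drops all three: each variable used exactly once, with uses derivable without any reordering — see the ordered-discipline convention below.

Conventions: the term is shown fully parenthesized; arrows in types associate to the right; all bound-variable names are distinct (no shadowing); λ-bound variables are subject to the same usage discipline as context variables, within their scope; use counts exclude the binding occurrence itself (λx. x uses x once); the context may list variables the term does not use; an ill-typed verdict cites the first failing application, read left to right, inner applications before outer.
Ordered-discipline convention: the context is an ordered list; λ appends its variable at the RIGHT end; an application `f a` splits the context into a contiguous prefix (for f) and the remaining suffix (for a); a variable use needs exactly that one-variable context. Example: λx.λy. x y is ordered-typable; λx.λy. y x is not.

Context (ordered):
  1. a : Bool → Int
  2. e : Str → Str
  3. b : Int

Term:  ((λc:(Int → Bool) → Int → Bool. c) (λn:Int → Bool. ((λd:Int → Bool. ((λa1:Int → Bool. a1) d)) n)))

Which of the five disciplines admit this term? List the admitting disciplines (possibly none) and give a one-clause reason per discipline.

admitted by: affine, unrestricted
counts: a: 0, e: 0, b: 0, c (λ-bound): 1, n (λ-bound): 1, d (λ-bound): 1, a1 (λ-bound): 1
left-to-right use order: c, a1, d, n
typing: well-typed at (Int → Bool) → Int → Bool
ordered: ✗, a, e, b never used (weakening)
linear: ✗, a, e, b never used (weakening)
affine: ✓, no duplicate uses among a, e, b, c, n, d, a1
relevant: ✗, a, e, b never used (weakening)
unrestricted: ✓, well-typed at (Int → Bool) → Int → Bool; no restrictions here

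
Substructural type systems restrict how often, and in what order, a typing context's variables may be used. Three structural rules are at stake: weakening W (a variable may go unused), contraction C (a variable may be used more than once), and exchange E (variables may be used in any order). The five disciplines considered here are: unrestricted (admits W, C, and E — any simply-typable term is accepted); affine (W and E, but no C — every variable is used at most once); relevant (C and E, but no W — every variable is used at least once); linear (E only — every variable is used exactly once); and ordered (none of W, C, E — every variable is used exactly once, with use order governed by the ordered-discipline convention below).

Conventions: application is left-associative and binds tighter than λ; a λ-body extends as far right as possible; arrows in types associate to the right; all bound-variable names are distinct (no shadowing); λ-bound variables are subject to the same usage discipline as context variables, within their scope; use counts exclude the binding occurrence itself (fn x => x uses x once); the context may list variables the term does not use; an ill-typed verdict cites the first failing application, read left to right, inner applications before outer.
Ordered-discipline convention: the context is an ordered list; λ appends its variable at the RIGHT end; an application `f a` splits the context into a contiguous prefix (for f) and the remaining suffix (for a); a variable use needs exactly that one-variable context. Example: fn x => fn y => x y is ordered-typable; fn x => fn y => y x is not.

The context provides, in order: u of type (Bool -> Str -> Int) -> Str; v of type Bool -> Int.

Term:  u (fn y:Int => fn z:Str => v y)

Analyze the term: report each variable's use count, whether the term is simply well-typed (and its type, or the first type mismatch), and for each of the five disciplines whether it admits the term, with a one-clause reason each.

variable uses: u=1; v=1; y (λ-bound)=1; z (λ-bound)=0
use order (left to right): u, v, y
typing: ill-typed: argument of type Int where Bool is required
ordered: ✗, the type mismatch rejects it
linear: ✗, not simply typable
affine: ✗, fails simple typing
relevant: ✗, a type mismatch blocks all five
unrestricted: ✗, the type mismatch rejects it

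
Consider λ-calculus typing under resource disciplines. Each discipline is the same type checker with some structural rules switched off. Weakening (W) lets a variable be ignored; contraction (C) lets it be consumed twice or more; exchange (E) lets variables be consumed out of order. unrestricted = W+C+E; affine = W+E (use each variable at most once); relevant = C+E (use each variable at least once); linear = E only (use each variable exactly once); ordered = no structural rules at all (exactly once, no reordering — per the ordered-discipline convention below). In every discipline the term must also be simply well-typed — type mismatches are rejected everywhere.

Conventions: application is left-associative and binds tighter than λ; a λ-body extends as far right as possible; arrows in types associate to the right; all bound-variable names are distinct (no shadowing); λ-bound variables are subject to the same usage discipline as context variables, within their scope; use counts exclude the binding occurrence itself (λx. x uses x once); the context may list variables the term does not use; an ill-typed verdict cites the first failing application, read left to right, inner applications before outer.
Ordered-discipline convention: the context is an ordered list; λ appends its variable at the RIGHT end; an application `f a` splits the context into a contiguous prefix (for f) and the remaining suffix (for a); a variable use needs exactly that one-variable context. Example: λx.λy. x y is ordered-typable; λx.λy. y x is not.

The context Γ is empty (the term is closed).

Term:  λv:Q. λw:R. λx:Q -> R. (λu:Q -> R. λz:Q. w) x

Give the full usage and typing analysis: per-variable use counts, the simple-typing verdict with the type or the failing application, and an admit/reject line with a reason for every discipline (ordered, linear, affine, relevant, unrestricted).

usage: v (bound): 0×, w (bound): 1×, x (bound): 1×, u (bound): 0×, z (bound): 0×
uses in reading order: w, x
typing: well-typed — term : Q -> R -> (Q -> R) -> Q -> R
ordered: ✗ — v, u, z left unused
linear: ✗ — v, u, z left unused
affine: ✓ — at most one use each (v, w, x, u, z)
relevant: ✗ — v, u, z left unused
unrestricted: ✓ — simply typable at Q -> R -> (Q -> R) -> Q -> R; W, C, E all held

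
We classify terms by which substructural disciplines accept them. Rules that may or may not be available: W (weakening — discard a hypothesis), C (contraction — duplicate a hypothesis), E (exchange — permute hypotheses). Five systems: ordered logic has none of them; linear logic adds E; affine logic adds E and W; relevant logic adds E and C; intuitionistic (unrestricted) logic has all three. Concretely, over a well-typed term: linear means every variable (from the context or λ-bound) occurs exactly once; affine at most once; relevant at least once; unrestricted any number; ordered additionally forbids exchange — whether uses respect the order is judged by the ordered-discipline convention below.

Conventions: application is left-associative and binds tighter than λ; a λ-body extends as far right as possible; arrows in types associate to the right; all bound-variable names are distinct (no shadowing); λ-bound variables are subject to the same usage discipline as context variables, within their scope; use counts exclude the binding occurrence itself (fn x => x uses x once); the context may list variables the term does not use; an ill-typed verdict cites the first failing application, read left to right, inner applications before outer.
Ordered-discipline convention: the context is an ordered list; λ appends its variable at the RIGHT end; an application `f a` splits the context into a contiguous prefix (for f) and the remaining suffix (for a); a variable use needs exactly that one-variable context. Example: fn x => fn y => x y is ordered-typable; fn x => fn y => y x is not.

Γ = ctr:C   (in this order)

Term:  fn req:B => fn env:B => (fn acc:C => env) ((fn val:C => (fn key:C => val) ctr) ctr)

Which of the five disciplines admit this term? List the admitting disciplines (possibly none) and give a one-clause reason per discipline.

admitted in: unrestricted
usage: ctr ×2, req (bound) ×0, env (bound) ×1, acc (bound) ×0, val (bound) ×1, key (bound) ×0
use order (left to right): env, val, ctr, ctr
typing: well-typed at B -> B -> B
ordered: ✗, uses contraction: ctr ×2; req, acc, key left unused
linear: ✗, uses contraction: ctr ×2; req, acc, key left unused
affine: ✗, uses contraction: ctr ×2
relevant: ✗, req, acc, key left unused
unrestricted: ✓, well-typed at B -> B -> B; no restrictions here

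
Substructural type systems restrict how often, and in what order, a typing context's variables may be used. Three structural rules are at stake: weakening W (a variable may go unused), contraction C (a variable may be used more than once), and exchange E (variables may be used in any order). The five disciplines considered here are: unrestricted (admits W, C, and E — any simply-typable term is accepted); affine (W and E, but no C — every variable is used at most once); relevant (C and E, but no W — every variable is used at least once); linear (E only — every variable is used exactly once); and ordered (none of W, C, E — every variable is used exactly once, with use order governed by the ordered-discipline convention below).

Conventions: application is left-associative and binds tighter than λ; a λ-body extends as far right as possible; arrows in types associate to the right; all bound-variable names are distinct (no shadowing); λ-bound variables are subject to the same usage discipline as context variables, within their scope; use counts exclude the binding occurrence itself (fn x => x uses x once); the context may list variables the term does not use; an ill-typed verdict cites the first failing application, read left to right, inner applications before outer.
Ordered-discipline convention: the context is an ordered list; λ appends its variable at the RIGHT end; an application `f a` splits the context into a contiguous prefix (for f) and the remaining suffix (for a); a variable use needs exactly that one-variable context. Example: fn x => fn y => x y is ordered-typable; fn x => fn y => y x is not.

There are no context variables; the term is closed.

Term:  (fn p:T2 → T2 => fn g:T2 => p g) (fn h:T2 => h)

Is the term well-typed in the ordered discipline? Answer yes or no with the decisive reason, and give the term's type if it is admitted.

yes — one use each (p, g, h); ordered split holds; term : T2 → T2
usage: p (bound)=1, g (bound)=1, h (bound)=1
uses in reading order: p, g, h
typing: the term checks, with type T2 → T2
per-discipline verdicts: ordered ✓; linear ✓; affine ✓; relevant ✓; unrestricted ✓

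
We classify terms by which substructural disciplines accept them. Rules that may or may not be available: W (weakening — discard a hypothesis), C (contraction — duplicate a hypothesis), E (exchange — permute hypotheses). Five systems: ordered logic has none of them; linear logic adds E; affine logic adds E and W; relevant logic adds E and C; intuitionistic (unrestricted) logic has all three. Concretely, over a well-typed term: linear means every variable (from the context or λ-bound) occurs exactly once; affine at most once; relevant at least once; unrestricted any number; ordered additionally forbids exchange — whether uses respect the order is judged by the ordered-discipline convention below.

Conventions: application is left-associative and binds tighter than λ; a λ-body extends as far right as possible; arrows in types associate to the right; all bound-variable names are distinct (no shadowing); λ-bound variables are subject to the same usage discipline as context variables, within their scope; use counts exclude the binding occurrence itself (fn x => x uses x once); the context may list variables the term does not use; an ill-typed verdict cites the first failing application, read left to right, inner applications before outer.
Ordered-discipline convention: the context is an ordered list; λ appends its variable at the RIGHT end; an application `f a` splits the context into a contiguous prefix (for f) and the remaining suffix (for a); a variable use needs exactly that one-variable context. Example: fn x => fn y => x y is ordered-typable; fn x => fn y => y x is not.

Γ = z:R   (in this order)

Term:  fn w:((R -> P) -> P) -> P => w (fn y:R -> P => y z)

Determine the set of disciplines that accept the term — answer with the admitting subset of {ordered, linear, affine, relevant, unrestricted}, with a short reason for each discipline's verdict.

admitted by: linear, affine, relevant, unrestricted
usage: z: 1×, w [bound]: 1×, y [bound]: 1×
order of uses: w, y, z
typing: the term checks, with type (((R -> P) -> P) -> P) -> P
ordered: ✗, no ordered split (uses run w, y, z)
linear: ✓, single use per variable (z, w, y)
affine: ✓, at most one use each (z, w, y)
relevant: ✓, z, w, y: all used, weakening unneeded
unrestricted: ✓, typability at (((R -> P) -> P) -> P) -> P is all that's needed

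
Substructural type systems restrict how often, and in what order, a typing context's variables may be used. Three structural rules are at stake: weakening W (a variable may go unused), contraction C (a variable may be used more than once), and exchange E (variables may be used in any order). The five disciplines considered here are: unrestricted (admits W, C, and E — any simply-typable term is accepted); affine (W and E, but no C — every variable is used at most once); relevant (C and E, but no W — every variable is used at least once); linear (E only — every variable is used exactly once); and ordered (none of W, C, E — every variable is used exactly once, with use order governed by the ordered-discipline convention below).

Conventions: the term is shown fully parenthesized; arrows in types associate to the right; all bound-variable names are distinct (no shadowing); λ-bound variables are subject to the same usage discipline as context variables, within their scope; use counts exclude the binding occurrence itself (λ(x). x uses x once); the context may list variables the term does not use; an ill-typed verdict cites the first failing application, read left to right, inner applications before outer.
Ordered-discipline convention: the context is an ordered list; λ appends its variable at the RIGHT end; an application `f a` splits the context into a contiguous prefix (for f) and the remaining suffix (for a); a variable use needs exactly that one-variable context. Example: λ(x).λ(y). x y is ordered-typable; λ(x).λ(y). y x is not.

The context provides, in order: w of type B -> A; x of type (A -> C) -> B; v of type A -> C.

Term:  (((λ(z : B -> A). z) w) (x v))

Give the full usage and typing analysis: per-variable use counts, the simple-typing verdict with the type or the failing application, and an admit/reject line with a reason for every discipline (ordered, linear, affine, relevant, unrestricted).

variable uses: w=1; x=1; v=1; z (λ-bound)=1
uses in reading order: z, w, x, v
typing: well-typed — term : A
ordered: ✓ — single-use (w, x, v, z), ordered derivation ok
linear: ✓ — each of w, x, v, z used exactly once
affine: ✓ — none of w, x, v, z used more than once
relevant: ✓ — none of w, x, v, z goes unused
unrestricted: ✓ — type-checks (A) and nothing is barred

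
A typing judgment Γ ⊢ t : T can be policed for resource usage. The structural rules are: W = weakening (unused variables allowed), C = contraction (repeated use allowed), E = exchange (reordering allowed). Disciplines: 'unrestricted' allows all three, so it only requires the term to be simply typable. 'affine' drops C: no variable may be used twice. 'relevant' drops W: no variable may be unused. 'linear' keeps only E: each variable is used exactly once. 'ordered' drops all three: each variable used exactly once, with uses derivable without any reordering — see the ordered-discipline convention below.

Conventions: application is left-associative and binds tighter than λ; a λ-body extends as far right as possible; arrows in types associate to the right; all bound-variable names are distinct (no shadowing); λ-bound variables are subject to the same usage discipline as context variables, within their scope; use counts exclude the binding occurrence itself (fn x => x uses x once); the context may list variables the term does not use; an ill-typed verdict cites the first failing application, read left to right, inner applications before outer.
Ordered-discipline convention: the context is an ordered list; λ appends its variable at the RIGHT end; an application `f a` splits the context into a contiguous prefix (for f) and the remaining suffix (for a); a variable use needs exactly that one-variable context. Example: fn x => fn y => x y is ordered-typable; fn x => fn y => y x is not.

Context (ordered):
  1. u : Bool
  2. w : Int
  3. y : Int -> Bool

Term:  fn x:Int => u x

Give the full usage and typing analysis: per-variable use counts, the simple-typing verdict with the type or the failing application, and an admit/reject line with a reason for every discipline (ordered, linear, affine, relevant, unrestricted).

counts: u=1; w=0; y=0; x [bound]=1
order of uses: u, x
typing: ill-typed: non-function type Bool applied to an argument
ordered: ✗ — not simply typable
linear: ✗ — fails simple typing
affine: ✗ — a type mismatch blocks all five
relevant: ✗ — the type mismatch rejects it
unrestricted: ✗ — not simply typable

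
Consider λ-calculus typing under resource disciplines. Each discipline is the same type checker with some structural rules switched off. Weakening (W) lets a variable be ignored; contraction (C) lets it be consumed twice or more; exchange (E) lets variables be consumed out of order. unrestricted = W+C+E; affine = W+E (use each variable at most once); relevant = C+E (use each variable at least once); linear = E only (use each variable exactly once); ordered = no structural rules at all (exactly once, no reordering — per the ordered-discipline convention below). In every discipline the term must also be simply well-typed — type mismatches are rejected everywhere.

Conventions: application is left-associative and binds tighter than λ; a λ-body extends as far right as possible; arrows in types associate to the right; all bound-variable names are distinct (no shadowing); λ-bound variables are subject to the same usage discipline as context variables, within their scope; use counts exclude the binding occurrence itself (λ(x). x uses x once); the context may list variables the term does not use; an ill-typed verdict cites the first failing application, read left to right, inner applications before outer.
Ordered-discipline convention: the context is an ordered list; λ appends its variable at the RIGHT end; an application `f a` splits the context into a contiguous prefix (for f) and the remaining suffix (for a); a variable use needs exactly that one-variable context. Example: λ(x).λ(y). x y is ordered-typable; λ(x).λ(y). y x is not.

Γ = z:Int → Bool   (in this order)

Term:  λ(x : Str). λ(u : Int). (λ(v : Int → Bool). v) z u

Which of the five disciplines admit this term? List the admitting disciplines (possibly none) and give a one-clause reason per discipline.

admitted by: affine, unrestricted
variable uses: z: 1×, x (bound): 0×, u (bound): 1×, v (bound): 1×
use order (left to right): v, z, u
typing: well-typed at Str → Int → Bool
ordered: ✗ — x left unused
linear: ✗ — x left unused
affine: ✓ — z, x, u, v: no repeats, contraction unneeded
relevant: ✗ — x left unused
unrestricted: ✓ — simply typable at Str → Int → Bool; W, C, E all held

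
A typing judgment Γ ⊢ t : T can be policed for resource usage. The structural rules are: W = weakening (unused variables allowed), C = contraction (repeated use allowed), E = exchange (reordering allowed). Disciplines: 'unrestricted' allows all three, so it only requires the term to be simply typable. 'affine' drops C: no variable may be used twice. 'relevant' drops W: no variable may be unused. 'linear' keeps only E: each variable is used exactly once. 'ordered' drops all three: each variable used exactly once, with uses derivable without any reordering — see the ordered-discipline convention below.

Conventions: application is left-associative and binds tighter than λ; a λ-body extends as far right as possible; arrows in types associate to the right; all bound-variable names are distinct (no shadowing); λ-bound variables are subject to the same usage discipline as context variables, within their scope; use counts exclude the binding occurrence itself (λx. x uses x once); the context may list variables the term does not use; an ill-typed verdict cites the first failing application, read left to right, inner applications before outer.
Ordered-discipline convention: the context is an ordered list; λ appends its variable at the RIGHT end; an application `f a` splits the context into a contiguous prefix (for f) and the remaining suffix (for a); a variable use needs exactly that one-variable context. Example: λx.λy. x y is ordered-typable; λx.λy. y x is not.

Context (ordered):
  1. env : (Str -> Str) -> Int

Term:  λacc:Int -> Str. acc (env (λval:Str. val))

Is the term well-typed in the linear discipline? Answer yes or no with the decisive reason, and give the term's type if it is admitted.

yes — single use per variable (env, acc, val); term : (Int -> Str) -> Str
usage: env: 1×; acc [bound]: 1×; val [bound]: 1×
use order (left to right): acc, env, val
typing: well-typed at (Int -> Str) -> Str
all disciplines: ordered ✗ | linear ✓ | affine ✓ | relevant ✓ | unrestricted ✓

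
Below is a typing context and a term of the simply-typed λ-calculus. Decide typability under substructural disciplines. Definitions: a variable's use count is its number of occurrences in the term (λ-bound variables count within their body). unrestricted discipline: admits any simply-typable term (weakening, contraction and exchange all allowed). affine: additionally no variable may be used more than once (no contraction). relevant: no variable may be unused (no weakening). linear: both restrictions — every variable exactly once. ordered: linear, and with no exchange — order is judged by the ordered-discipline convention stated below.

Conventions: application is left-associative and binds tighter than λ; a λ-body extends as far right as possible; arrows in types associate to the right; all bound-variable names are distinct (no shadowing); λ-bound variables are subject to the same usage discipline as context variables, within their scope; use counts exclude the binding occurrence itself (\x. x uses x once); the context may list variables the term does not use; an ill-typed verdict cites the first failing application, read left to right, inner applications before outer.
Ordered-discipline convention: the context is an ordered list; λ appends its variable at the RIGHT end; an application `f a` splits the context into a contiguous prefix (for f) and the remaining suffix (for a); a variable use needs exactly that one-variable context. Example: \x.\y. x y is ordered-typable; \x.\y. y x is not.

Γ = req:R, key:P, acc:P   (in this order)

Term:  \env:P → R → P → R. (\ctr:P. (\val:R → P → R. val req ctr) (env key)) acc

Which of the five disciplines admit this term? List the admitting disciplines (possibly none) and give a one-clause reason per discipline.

admitted by: linear, affine, relevant, unrestricted
counts: req: 1×; key: 1×; acc: 1×; env [bound]: 1×; ctr [bound]: 1×; val [bound]: 1×
order of uses: val, req, ctr, env, key, acc
typing: well-typed at (P → R → P → R) → R
ordered: ✗ — use order val, req, ctr, env, key, acc needs exchange
linear: ✓ — req, key, acc, env, ctr, val: one use apiece
affine: ✓ — none of req, key, acc, env, ctr, val used more than once
relevant: ✓ — req, key, acc, env, ctr, val: all used, weakening unneeded
unrestricted: ✓ — well-typed at (P → R → P → R) → R; no restrictions here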